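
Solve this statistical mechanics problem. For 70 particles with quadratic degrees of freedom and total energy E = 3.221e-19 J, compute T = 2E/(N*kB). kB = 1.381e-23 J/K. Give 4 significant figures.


Step 1: Numerator = 2*E = 2*3.221e-19 = 6.442e-19 J
Step 2: Denominator = N*kB = 70*1.381e-23 = 9.667e-22
Step 3: T = 6.442e-19 / 9.667e-22 = 666.4 K

666.4


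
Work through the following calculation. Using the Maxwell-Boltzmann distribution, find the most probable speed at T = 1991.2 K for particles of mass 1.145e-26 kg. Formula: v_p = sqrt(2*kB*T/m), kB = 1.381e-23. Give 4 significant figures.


Step 1: Numerator = 2*kB*T = 2*1.381e-23*1991.2 = 5.5e-20
Step 2: Ratio = 5.5e-20 / 1.145e-26 = 4.803e+06
Step 3: v_p = sqrt(4.803e+06) = 2192 m/s

2192


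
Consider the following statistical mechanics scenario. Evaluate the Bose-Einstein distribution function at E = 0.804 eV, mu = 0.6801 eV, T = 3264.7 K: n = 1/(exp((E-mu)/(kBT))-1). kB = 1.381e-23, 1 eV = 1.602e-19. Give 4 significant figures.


Step 1: (E - mu) = 0.1239 eV
Step 2: x = (E-mu)*eV/(kB*T) = 0.1239*1.602e-19/(1.381e-23*3264.7) = 0.4402
Step 3: exp(x) = 1.553
Step 4: n = 1/(exp(x)-1) = 1.808

1.808


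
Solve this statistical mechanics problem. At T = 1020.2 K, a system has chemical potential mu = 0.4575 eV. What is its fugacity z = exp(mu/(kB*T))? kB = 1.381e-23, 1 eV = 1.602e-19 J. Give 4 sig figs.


Step 1: Convert mu to Joules: 0.4575*1.602e-19 = 7.329e-20 J
Step 2: kB*T = 1.381e-23*1020.2 = 1.409e-20 J
Step 3: mu/(kB*T) = 5.202
Step 4: z = exp(5.202) = 181.6

181.6


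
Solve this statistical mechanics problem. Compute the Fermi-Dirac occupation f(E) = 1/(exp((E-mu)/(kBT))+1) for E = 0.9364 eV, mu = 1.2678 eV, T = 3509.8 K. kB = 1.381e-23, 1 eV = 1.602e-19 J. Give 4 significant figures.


Step 1: (E - mu) = 0.9364 - 1.2678 = -0.3314 eV
Step 2: Convert: (E-mu)*eV = -5.309e-20 J
Step 3: x = (E-mu)*eV/(kB*T) = -1.095
Step 4: f = 1/(exp(-1.095)+1) = 0.7494

0.7494


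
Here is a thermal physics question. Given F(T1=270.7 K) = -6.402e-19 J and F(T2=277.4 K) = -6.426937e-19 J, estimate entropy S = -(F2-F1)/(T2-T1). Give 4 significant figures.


Step 1: dF = F2 - F1 = -6.426937e-19 - (-6.402e-19) = -2.4937e-21 J
Step 2: dT = T2 - T1 = 277.4 - 270.7 = 6.7 K
Step 3: S = -dF/dT = -(-2.4937e-21)/6.7 = 3.722e-22 J/K

3.722e-22


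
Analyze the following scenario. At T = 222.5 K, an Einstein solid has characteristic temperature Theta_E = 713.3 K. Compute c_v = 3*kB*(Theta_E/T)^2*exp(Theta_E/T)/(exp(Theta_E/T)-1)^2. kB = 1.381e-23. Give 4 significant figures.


Step 1: x = Theta_E/T = 713.3/222.5 = 3.206
Step 2: x^2 = 10.28
Step 3: exp(x) = 24.68
Step 4: c_v = 3*1.381e-23*10.28*24.68/(24.68-1)^2 = 1.874e-23

1.874e-23


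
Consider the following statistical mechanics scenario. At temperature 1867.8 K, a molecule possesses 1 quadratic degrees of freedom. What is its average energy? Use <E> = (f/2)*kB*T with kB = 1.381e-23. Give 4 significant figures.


Step 1: f/2 = 1/2 = 0.5
Step 2: kB*T = 1.381e-23 * 1867.8 = 2.579e-20
Step 3: <E> = 0.5 * 2.579e-20 = 1.29e-20 J

1.29e-20


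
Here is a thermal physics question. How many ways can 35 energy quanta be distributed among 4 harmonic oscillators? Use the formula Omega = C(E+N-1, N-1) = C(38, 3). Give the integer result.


Step 1: Use binomial coefficient C(38, 3)
Step 2: Numerator = 38! / 35!
Step 3: Denominator = 3!
Step 4: Omega = 8436

8436


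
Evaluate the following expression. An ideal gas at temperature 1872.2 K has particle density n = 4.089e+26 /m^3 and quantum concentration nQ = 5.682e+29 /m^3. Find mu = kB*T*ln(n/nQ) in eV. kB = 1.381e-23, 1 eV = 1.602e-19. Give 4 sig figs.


Step 1: n/nQ = 4.089e+26/5.682e+29 = 0.0007196
Step 2: ln(n/nQ) = -7.237
Step 3: mu = kB*T*ln(n/nQ) = 2.586e-20*-7.237 = -1.871e-19 J
Step 4: Convert to eV: -1.871e-19/1.602e-19 = -1.168 eV

-1.168


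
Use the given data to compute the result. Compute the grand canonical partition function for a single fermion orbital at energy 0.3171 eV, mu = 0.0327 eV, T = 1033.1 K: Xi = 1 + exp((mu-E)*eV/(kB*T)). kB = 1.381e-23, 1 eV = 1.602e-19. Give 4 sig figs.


Step 1: (mu - E) = 0.0327 - 0.3171 = -0.2844 eV
Step 2: x = (mu-E)*eV/(kB*T) = -0.2844*1.602e-19/(1.381e-23*1033.1) = -3.193
Step 3: exp(x) = 0.04103
Step 4: Xi = 1 + 0.04103 = 1.041

1.041


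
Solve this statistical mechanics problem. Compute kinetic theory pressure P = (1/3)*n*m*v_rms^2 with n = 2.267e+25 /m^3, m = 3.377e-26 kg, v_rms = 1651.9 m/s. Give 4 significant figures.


Step 1: v_rms^2 = 1651.9^2 = 2.729e+06
Step 2: n*m = 2.267e+25*3.377e-26 = 0.7656
Step 3: P = (1/3)*0.7656*2.729e+06 = 6.964e+05 Pa

6.964e+05


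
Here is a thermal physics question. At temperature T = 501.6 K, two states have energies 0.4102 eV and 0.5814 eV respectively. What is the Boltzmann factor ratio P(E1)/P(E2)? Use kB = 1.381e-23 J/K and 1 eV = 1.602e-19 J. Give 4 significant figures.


Step 1: Compute energy difference dE = E1 - E2 = 0.4102 - 0.5814 = -0.1712 eV
Step 2: Convert to Joules: dE_J = -0.1712 * 1.602e-19 = -2.743e-20 J
Step 3: Compute exponent = -dE_J / (kB * T) = -(-2.743e-20) / (1.381e-23 * 501.6) = 3.959
Step 4: P(E1)/P(E2) = exp(3.959) = 52.42

52.42


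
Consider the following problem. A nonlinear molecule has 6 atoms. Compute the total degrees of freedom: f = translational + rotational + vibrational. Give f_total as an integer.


Step 1: Translational DOF = 3
Step 2: Rotational DOF (nonlinear) = 3
Step 3: Vibrational DOF = 3*6 - 6 = 12
Step 4: Total = 3 + 3 + 12 = 18

18


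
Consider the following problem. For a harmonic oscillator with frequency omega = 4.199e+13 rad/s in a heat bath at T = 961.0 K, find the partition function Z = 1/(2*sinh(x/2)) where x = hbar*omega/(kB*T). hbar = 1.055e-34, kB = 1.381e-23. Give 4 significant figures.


Step 1: Compute x = hbar*omega/(kB*T) = 1.055e-34*4.199e+13/(1.381e-23*961.0) = 0.3338
Step 2: x/2 = 0.1669
Step 3: sinh(x/2) = 0.1677
Step 4: Z = 1/(2*0.1677) = 2.982

2.982


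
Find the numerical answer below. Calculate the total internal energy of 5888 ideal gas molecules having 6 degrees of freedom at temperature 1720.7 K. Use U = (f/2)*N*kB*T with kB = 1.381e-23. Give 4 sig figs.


Step 1: f/2 = 6/2 = 3.0
Step 2: N*kB*T = 5888*1.381e-23*1720.7 = 1.399e-16
Step 3: U = 3.0 * 1.399e-16 = 4.197e-16 J

4.197e-16


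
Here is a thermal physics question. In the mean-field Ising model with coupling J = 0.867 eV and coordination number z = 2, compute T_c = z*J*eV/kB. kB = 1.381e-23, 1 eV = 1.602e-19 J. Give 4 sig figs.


Step 1: z*J = 2*0.867 = 1.734 eV
Step 2: Convert to Joules: 1.734*1.602e-19 = 2.778e-19 J
Step 3: T_c = 2.778e-19 / 1.381e-23 = 2.011e+04 K

2.011e+04


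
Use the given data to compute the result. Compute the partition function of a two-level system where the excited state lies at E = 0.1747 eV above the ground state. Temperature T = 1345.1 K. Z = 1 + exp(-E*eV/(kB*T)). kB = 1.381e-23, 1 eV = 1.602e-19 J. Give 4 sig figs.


Step 1: Compute beta*E = E*eV/(kB*T) = 0.1747*1.602e-19/(1.381e-23*1345.1) = 1.507
Step 2: exp(-beta*E) = exp(-1.507) = 0.2217
Step 3: Z = 1 + 0.2217 = 1.222

1.222


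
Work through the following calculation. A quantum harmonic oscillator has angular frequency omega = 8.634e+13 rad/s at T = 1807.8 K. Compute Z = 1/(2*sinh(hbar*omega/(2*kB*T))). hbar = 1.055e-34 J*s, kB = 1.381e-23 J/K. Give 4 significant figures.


Step 1: Compute x = hbar*omega/(kB*T) = 1.055e-34*8.634e+13/(1.381e-23*1807.8) = 0.3649
Step 2: x/2 = 0.1824
Step 3: sinh(x/2) = 0.1834
Step 4: Z = 1/(2*0.1834) = 2.726

2.726


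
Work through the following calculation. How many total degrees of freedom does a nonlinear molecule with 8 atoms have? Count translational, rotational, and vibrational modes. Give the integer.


Step 1: Translational DOF = 3
Step 2: Rotational DOF (nonlinear) = 3
Step 3: Vibrational DOF = 3*8 - 6 = 18
Step 4: Total = 3 + 3 + 18 = 24

24


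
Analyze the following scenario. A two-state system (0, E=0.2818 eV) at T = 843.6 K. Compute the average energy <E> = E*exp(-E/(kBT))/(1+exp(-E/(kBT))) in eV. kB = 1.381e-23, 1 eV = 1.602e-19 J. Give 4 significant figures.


Step 1: beta*E = 0.2818*1.602e-19/(1.381e-23*843.6) = 3.875
Step 2: exp(-beta*E) = 0.02075
Step 3: <E> = 0.2818*0.02075/(1+0.02075) = 0.00573 eV

0.00573


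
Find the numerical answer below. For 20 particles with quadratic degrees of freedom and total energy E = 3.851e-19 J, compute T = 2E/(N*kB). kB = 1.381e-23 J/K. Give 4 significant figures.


Step 1: Numerator = 2*E = 2*3.851e-19 = 7.702e-19 J
Step 2: Denominator = N*kB = 20*1.381e-23 = 2.762e-22
Step 3: T = 7.702e-19 / 2.762e-22 = 2789 K

2789


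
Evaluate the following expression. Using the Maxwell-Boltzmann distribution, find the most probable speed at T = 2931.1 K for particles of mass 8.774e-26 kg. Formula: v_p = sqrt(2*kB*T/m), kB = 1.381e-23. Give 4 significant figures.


Step 1: Numerator = 2*kB*T = 2*1.381e-23*2931.1 = 8.096e-20
Step 2: Ratio = 8.096e-20 / 8.774e-26 = 9.227e+05
Step 3: v_p = sqrt(9.227e+05) = 960.6 m/s

960.6


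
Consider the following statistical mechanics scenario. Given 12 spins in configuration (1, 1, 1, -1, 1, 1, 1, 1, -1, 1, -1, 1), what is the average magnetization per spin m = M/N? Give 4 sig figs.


Step 1: Count up spins (+1): 9, down spins (-1): 3
Step 2: Total magnetization M = 9 - 3 = 6
Step 3: m = M/N = 6/12 = 0.5

0.5


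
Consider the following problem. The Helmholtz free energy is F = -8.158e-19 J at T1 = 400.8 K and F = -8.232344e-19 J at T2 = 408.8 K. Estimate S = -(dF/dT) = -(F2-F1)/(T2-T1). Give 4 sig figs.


Step 1: dF = F2 - F1 = -8.232344e-19 - (-8.158e-19) = -7.4344e-21 J
Step 2: dT = T2 - T1 = 408.8 - 400.8 = 8 K
Step 3: S = -dF/dT = -(-7.4344e-21)/8 = 9.293e-22 J/K

9.293e-22


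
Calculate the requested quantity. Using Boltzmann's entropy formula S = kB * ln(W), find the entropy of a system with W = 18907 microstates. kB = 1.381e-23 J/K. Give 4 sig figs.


Step 1: ln(W) = ln(18907) = 9.847
Step 2: S = kB * ln(W) = 1.381e-23 * 9.847
Step 3: S = 1.36e-22 J/K

1.36e-22


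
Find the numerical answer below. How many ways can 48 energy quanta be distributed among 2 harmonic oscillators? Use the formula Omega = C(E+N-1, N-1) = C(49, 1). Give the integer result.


Step 1: Use binomial coefficient C(49, 1)
Step 2: Numerator = 49! / 48!
Step 3: Denominator = 1!
Step 4: Omega = 49

49


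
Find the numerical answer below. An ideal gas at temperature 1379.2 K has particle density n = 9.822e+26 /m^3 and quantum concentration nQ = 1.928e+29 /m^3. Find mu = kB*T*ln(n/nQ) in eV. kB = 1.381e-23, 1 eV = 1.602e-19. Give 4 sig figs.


Step 1: n/nQ = 9.822e+26/1.928e+29 = 0.005094
Step 2: ln(n/nQ) = -5.28
Step 3: mu = kB*T*ln(n/nQ) = 1.905e-20*-5.28 = -1.006e-19 J
Step 4: Convert to eV: -1.006e-19/1.602e-19 = -0.6277 eV

-0.6277


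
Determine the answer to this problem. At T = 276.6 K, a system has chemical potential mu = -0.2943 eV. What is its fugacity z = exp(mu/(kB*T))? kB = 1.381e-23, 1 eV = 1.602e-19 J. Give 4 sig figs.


Step 1: Convert mu to Joules: -0.2943*1.602e-19 = -4.715e-20 J
Step 2: kB*T = 1.381e-23*276.6 = 3.82e-21 J
Step 3: mu/(kB*T) = -12.34
Step 4: z = exp(-12.34) = 4.362e-06

4.362e-06


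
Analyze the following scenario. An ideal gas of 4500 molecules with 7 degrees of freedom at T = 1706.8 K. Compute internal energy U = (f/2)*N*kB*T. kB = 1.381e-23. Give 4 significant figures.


Step 1: f/2 = 7/2 = 3.5
Step 2: N*kB*T = 4500*1.381e-23*1706.8 = 1.061e-16
Step 3: U = 3.5 * 1.061e-16 = 3.712e-16 J

3.712e-16


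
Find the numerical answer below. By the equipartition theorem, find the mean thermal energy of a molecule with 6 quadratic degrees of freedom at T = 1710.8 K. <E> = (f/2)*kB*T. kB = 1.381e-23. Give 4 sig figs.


Step 1: f/2 = 6/2 = 3
Step 2: kB*T = 1.381e-23 * 1710.8 = 2.363e-20
Step 3: <E> = 3 * 2.363e-20 = 7.088e-20 J

7.088e-20


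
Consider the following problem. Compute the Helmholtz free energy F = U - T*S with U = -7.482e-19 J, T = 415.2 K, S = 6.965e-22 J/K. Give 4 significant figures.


Step 1: T*S = 415.2 * 6.965e-22 = 2.892e-19 J
Step 2: F = U - T*S = -7.482e-19 - 2.892e-19
Step 3: F = -1.037e-18 J

-1.037e-18


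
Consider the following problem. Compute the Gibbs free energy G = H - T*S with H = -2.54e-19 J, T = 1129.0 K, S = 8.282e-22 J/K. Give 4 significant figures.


Step 1: T*S = 1129.0 * 8.282e-22 = 9.35e-19 J
Step 2: G = H - T*S = -2.54e-19 - 9.35e-19
Step 3: G = -1.189e-18 J

-1.189e-18


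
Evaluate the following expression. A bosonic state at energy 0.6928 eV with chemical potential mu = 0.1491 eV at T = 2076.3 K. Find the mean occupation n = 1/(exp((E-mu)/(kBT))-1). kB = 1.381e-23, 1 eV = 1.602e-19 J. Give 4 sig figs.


Step 1: (E - mu) = 0.5437 eV
Step 2: x = (E-mu)*eV/(kB*T) = 0.5437*1.602e-19/(1.381e-23*2076.3) = 3.038
Step 3: exp(x) = 20.86
Step 4: n = 1/(exp(x)-1) = 0.05036

0.05036


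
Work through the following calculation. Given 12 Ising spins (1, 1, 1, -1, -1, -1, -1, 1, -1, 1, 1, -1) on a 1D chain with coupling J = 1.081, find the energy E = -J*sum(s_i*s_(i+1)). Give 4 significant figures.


Step 1: Nearest-neighbor products: 1, 1, -1, 1, 1, 1, -1, -1, -1, 1, -1
Step 2: Sum of products = 1
Step 3: E = -1.081 * 1 = -1.081

-1.081


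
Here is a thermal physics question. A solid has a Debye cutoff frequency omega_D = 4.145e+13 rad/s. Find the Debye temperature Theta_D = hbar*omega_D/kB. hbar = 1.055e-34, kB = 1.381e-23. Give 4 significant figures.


Step 1: hbar*omega_D = 1.055e-34 * 4.145e+13 = 4.373e-21 J
Step 2: Theta_D = 4.373e-21 / 1.381e-23
Step 3: Theta_D = 316.7 K

316.7


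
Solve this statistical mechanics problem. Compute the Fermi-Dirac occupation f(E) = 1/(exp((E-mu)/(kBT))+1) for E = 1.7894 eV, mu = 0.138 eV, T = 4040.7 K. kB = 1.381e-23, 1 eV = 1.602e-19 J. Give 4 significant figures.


Step 1: (E - mu) = 1.7894 - 0.138 = 1.651 eV
Step 2: Convert: (E-mu)*eV = 2.646e-19 J
Step 3: x = (E-mu)*eV/(kB*T) = 4.741
Step 4: f = 1/(exp(4.741)+1) = 0.008655

0.008655


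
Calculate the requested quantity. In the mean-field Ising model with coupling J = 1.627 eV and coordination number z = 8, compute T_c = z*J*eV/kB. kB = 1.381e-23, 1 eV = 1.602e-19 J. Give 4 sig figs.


Step 1: z*J = 8*1.627 = 13.02 eV
Step 2: Convert to Joules: 13.02*1.602e-19 = 2.085e-18 J
Step 3: T_c = 2.085e-18 / 1.381e-23 = 1.51e+05 K

1.51e+05


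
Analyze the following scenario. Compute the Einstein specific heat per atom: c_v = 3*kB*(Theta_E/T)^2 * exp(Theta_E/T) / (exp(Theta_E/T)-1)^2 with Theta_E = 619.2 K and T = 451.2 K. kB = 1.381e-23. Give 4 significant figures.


Step 1: x = Theta_E/T = 619.2/451.2 = 1.372
Step 2: x^2 = 1.883
Step 3: exp(x) = 3.945
Step 4: c_v = 3*1.381e-23*1.883*3.945/(3.945-1)^2 = 3.55e-23

3.55e-23


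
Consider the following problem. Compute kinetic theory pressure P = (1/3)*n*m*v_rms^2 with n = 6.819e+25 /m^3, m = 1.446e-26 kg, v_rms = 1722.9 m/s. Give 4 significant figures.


Step 1: v_rms^2 = 1722.9^2 = 2.968e+06
Step 2: n*m = 6.819e+25*1.446e-26 = 0.986
Step 3: P = (1/3)*0.986*2.968e+06 = 9.756e+05 Pa

9.756e+05


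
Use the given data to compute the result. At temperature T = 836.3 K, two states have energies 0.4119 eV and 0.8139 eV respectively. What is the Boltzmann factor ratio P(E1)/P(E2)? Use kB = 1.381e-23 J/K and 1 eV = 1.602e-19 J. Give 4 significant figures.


Step 1: Compute energy difference dE = E1 - E2 = 0.4119 - 0.8139 = -0.402 eV
Step 2: Convert to Joules: dE_J = -0.402 * 1.602e-19 = -6.44e-20 J
Step 3: Compute exponent = -dE_J / (kB * T) = -(-6.44e-20) / (1.381e-23 * 836.3) = 5.576
Step 4: P(E1)/P(E2) = exp(5.576) = 264

264


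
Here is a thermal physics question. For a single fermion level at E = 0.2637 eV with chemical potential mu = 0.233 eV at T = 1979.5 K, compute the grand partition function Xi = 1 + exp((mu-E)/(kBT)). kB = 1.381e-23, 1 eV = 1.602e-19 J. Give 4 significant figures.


Step 1: (mu - E) = 0.233 - 0.2637 = -0.0307 eV
Step 2: x = (mu-E)*eV/(kB*T) = -0.0307*1.602e-19/(1.381e-23*1979.5) = -0.1799
Step 3: exp(x) = 0.8353
Step 4: Xi = 1 + 0.8353 = 1.835

1.835


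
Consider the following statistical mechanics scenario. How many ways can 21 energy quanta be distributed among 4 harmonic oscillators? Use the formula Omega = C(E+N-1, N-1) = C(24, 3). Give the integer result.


Step 1: Use binomial coefficient C(24, 3)
Step 2: Numerator = 24! / 21!
Step 3: Denominator = 3!
Step 4: Omega = 2024

2024


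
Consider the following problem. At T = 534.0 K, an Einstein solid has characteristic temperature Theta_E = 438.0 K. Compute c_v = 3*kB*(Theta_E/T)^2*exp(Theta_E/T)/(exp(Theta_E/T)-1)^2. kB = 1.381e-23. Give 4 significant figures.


Step 1: x = Theta_E/T = 438.0/534.0 = 0.8202
Step 2: x^2 = 0.6728
Step 3: exp(x) = 2.271
Step 4: c_v = 3*1.381e-23*0.6728*2.271/(2.271-1)^2 = 3.918e-23

3.918e-23


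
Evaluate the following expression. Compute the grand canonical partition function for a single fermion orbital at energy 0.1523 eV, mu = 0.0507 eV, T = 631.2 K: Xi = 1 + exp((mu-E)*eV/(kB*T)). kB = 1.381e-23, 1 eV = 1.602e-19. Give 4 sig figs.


Step 1: (mu - E) = 0.0507 - 0.1523 = -0.1016 eV
Step 2: x = (mu-E)*eV/(kB*T) = -0.1016*1.602e-19/(1.381e-23*631.2) = -1.867
Step 3: exp(x) = 0.1546
Step 4: Xi = 1 + 0.1546 = 1.155

1.155


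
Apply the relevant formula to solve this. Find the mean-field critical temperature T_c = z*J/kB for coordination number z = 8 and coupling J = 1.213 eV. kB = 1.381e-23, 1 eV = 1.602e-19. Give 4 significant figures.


Step 1: z*J = 8*1.213 = 9.704 eV
Step 2: Convert to Joules: 9.704*1.602e-19 = 1.555e-18 J
Step 3: T_c = 1.555e-18 / 1.381e-23 = 1.126e+05 K

1.126e+05


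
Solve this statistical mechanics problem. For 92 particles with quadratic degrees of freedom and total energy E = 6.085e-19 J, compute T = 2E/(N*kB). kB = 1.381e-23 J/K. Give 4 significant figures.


Step 1: Numerator = 2*E = 2*6.085e-19 = 1.217e-18 J
Step 2: Denominator = N*kB = 92*1.381e-23 = 1.271e-21
Step 3: T = 1.217e-18 / 1.271e-21 = 957.9 K

957.9


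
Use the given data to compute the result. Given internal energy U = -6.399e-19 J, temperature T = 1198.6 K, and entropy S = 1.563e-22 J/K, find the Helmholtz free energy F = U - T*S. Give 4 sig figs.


Step 1: T*S = 1198.6 * 1.563e-22 = 1.873e-19 J
Step 2: F = U - T*S = -6.399e-19 - 1.873e-19
Step 3: F = -8.272e-19 J

-8.272e-19


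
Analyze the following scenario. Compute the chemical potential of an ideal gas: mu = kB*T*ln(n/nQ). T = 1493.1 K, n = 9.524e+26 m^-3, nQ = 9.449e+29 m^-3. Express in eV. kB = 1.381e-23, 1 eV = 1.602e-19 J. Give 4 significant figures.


Step 1: n/nQ = 9.524e+26/9.449e+29 = 0.001008
Step 2: ln(n/nQ) = -6.9
Step 3: mu = kB*T*ln(n/nQ) = 2.062e-20*-6.9 = -1.423e-19 J
Step 4: Convert to eV: -1.423e-19/1.602e-19 = -0.8881 eV

-0.8881


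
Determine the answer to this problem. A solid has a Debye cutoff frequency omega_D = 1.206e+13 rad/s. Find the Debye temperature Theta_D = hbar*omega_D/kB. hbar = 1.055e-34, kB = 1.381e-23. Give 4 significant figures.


Step 1: hbar*omega_D = 1.055e-34 * 1.206e+13 = 1.272e-21 J
Step 2: Theta_D = 1.272e-21 / 1.381e-23
Step 3: Theta_D = 92.13 K

92.13


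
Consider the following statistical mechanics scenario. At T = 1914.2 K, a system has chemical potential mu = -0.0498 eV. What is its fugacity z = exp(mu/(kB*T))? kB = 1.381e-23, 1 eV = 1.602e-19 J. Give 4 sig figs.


Step 1: Convert mu to Joules: -0.0498*1.602e-19 = -7.978e-21 J
Step 2: kB*T = 1.381e-23*1914.2 = 2.644e-20 J
Step 3: mu/(kB*T) = -0.3018
Step 4: z = exp(-0.3018) = 0.7395

0.7395


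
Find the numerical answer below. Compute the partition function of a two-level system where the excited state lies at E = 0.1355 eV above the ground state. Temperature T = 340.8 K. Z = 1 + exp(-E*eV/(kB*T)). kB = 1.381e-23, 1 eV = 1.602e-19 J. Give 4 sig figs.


Step 1: Compute beta*E = E*eV/(kB*T) = 0.1355*1.602e-19/(1.381e-23*340.8) = 4.612
Step 2: exp(-beta*E) = exp(-4.612) = 0.00993
Step 3: Z = 1 + 0.00993 = 1.01

1.01


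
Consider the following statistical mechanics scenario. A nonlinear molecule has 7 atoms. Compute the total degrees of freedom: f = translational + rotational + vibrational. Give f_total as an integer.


Step 1: Translational DOF = 3
Step 2: Rotational DOF (nonlinear) = 3
Step 3: Vibrational DOF = 3*7 - 6 = 15
Step 4: Total = 3 + 3 + 15 = 21

21


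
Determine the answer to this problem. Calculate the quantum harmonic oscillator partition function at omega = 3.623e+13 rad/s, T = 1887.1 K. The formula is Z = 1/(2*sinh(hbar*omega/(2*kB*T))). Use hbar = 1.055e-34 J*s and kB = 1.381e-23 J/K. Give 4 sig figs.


Step 1: Compute x = hbar*omega/(kB*T) = 1.055e-34*3.623e+13/(1.381e-23*1887.1) = 0.1467
Step 2: x/2 = 0.07333
Step 3: sinh(x/2) = 0.0734
Step 4: Z = 1/(2*0.0734) = 6.812

6.812


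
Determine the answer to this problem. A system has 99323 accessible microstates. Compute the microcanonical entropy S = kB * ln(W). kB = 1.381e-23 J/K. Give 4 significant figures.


Step 1: ln(W) = ln(99323) = 11.51
Step 2: S = kB * ln(W) = 1.381e-23 * 11.51
Step 3: S = 1.589e-22 J/K

1.589e-22


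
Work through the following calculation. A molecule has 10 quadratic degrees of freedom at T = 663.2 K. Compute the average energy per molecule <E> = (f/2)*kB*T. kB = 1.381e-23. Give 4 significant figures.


Step 1: f/2 = 10/2 = 5
Step 2: kB*T = 1.381e-23 * 663.2 = 9.159e-21
Step 3: <E> = 5 * 9.159e-21 = 4.579e-20 J

4.579e-20


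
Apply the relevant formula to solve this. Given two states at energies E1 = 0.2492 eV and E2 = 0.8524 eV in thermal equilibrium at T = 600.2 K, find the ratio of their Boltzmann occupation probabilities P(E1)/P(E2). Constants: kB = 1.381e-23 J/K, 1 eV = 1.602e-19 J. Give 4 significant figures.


Step 1: Compute energy difference dE = E1 - E2 = 0.2492 - 0.8524 = -0.6032 eV
Step 2: Convert to Joules: dE_J = -0.6032 * 1.602e-19 = -9.663e-20 J
Step 3: Compute exponent = -dE_J / (kB * T) = -(-9.663e-20) / (1.381e-23 * 600.2) = 11.66
Step 4: P(E1)/P(E2) = exp(11.66) = 1.156e+05

1.156e+05


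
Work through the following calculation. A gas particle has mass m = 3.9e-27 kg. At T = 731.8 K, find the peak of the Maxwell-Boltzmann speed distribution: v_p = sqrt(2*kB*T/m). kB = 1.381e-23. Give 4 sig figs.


Step 1: Numerator = 2*kB*T = 2*1.381e-23*731.8 = 2.021e-20
Step 2: Ratio = 2.021e-20 / 3.9e-27 = 5.183e+06
Step 3: v_p = sqrt(5.183e+06) = 2277 m/s

2277


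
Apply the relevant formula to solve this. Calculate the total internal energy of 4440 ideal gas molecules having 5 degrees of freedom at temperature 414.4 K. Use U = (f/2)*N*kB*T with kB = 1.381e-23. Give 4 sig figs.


Step 1: f/2 = 5/2 = 2.5
Step 2: N*kB*T = 4440*1.381e-23*414.4 = 2.541e-17
Step 3: U = 2.5 * 2.541e-17 = 6.352e-17 J

6.352e-17


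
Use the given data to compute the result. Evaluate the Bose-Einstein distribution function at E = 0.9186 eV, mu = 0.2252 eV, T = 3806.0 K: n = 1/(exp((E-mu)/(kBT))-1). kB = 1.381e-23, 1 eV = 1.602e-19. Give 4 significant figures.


Step 1: (E - mu) = 0.6934 eV
Step 2: x = (E-mu)*eV/(kB*T) = 0.6934*1.602e-19/(1.381e-23*3806.0) = 2.113
Step 3: exp(x) = 8.276
Step 4: n = 1/(exp(x)-1) = 0.1374

0.1374


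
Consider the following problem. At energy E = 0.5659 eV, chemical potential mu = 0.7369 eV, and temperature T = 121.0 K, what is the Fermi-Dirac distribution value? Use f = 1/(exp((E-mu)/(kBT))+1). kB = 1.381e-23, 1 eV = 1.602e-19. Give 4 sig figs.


Step 1: (E - mu) = 0.5659 - 0.7369 = -0.171 eV
Step 2: Convert: (E-mu)*eV = -2.739e-20 J
Step 3: x = (E-mu)*eV/(kB*T) = -16.39
Step 4: f = 1/(exp(-16.39)+1) = 1

1


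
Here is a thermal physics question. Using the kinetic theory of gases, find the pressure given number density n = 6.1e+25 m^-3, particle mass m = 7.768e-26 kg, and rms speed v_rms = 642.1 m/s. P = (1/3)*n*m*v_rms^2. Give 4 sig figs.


Step 1: v_rms^2 = 642.1^2 = 4.123e+05
Step 2: n*m = 6.1e+25*7.768e-26 = 4.738
Step 3: P = (1/3)*4.738*4.123e+05 = 6.512e+05 Pa

6.512e+05


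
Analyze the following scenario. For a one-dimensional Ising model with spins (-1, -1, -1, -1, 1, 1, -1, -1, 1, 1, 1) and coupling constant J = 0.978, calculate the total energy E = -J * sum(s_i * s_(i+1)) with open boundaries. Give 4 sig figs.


Step 1: Nearest-neighbor products: 1, 1, 1, -1, 1, -1, 1, -1, 1, 1
Step 2: Sum of products = 4
Step 3: E = -0.978 * 4 = -3.912

-3.912


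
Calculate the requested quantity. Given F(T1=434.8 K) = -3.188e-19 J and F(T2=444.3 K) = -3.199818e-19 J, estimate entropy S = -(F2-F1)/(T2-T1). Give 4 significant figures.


Step 1: dF = F2 - F1 = -3.199818e-19 - (-3.188e-19) = -1.1818e-21 J
Step 2: dT = T2 - T1 = 444.3 - 434.8 = 9.5 K
Step 3: S = -dF/dT = -(-1.1818e-21)/9.5 = 1.244e-22 J/K

1.244e-22


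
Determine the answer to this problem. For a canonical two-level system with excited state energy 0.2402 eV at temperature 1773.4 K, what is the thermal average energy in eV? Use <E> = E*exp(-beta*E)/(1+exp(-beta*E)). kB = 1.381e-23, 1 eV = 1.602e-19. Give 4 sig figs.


Step 1: beta*E = 0.2402*1.602e-19/(1.381e-23*1773.4) = 1.571
Step 2: exp(-beta*E) = 0.2078
Step 3: <E> = 0.2402*0.2078/(1+0.2078) = 0.04132 eV

0.04132


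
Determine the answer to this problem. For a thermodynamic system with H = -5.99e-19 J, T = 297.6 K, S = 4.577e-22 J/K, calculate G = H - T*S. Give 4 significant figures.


Step 1: T*S = 297.6 * 4.577e-22 = 1.362e-19 J
Step 2: G = H - T*S = -5.99e-19 - 1.362e-19
Step 3: G = -7.352e-19 J

-7.352e-19


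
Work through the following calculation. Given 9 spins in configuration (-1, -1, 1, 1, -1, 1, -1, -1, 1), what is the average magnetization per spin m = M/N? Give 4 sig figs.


Step 1: Count up spins (+1): 4, down spins (-1): 5
Step 2: Total magnetization M = 4 - 5 = -1
Step 3: m = M/N = -1/9 = -0.1111

-0.1111


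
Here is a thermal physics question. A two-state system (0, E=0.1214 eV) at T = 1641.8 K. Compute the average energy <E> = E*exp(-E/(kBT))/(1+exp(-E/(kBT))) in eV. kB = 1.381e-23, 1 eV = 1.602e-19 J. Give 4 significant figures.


Step 1: beta*E = 0.1214*1.602e-19/(1.381e-23*1641.8) = 0.8578
Step 2: exp(-beta*E) = 0.4241
Step 3: <E> = 0.1214*0.4241/(1+0.4241) = 0.03615 eV

0.03615


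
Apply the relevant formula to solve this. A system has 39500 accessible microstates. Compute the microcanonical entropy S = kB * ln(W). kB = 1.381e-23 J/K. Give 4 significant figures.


Step 1: ln(W) = ln(39500) = 10.58
Step 2: S = kB * ln(W) = 1.381e-23 * 10.58
Step 3: S = 1.462e-22 J/K

1.462e-22


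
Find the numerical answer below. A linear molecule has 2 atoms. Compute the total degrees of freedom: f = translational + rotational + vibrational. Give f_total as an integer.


Step 1: Translational DOF = 3
Step 2: Rotational DOF (linear) = 2
Step 3: Vibrational DOF = 3*2 - 5 = 1
Step 4: Total = 3 + 2 + 1 = 6

6


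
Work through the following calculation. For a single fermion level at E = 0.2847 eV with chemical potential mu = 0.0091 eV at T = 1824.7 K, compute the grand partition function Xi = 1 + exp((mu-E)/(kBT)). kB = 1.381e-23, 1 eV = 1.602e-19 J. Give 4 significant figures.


Step 1: (mu - E) = 0.0091 - 0.2847 = -0.2756 eV
Step 2: x = (mu-E)*eV/(kB*T) = -0.2756*1.602e-19/(1.381e-23*1824.7) = -1.752
Step 3: exp(x) = 0.1734
Step 4: Xi = 1 + 0.1734 = 1.173

1.173


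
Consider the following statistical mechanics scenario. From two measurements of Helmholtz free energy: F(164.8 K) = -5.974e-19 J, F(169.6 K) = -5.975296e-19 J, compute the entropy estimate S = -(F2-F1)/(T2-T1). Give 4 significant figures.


Step 1: dF = F2 - F1 = -5.975296e-19 - (-5.974e-19) = -1.296e-22 J
Step 2: dT = T2 - T1 = 169.6 - 164.8 = 4.8 K
Step 3: S = -dF/dT = -(-1.296e-22)/4.8 = 2.7e-23 J/K

2.7e-23


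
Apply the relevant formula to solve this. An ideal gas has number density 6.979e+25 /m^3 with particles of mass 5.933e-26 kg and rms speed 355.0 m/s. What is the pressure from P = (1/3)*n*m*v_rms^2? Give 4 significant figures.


Step 1: v_rms^2 = 355.0^2 = 1.26e+05
Step 2: n*m = 6.979e+25*5.933e-26 = 4.141
Step 3: P = (1/3)*4.141*1.26e+05 = 1.739e+05 Pa

1.739e+05


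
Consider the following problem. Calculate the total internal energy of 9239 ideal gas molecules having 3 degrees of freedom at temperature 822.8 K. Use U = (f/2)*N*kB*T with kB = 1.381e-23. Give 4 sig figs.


Step 1: f/2 = 3/2 = 1.5
Step 2: N*kB*T = 9239*1.381e-23*822.8 = 1.05e-16
Step 3: U = 1.5 * 1.05e-16 = 1.575e-16 J

1.575e-16


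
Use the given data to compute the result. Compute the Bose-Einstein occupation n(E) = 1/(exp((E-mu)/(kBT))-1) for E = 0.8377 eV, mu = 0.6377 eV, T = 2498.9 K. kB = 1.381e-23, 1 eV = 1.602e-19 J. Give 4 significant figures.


Step 1: (E - mu) = 0.2 eV
Step 2: x = (E-mu)*eV/(kB*T) = 0.2*1.602e-19/(1.381e-23*2498.9) = 0.9284
Step 3: exp(x) = 2.531
Step 4: n = 1/(exp(x)-1) = 0.6534

0.6534


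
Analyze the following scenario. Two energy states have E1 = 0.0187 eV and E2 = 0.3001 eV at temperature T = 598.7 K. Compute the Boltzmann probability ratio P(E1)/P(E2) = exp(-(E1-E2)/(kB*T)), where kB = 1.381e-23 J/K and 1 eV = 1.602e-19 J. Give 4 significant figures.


Step 1: Compute energy difference dE = E1 - E2 = 0.0187 - 0.3001 = -0.2814 eV
Step 2: Convert to Joules: dE_J = -0.2814 * 1.602e-19 = -4.508e-20 J
Step 3: Compute exponent = -dE_J / (kB * T) = -(-4.508e-20) / (1.381e-23 * 598.7) = 5.452
Step 4: P(E1)/P(E2) = exp(5.452) = 233.3

233.3


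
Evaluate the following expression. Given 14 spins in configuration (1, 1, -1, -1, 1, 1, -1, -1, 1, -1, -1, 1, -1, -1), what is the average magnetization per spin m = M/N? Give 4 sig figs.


Step 1: Count up spins (+1): 6, down spins (-1): 8
Step 2: Total magnetization M = 6 - 8 = -2
Step 3: m = M/N = -2/14 = -0.1429

-0.1429


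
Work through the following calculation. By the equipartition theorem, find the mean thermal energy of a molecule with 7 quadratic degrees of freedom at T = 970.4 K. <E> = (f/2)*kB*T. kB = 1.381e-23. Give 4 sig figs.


Step 1: f/2 = 7/2 = 3.5
Step 2: kB*T = 1.381e-23 * 970.4 = 1.34e-20
Step 3: <E> = 3.5 * 1.34e-20 = 4.69e-20 J

4.69e-20


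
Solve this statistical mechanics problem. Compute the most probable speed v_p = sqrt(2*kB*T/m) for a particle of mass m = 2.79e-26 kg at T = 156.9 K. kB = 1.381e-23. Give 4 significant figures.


Step 1: Numerator = 2*kB*T = 2*1.381e-23*156.9 = 4.334e-21
Step 2: Ratio = 4.334e-21 / 2.79e-26 = 1.553e+05
Step 3: v_p = sqrt(1.553e+05) = 394.1 m/s

394.1


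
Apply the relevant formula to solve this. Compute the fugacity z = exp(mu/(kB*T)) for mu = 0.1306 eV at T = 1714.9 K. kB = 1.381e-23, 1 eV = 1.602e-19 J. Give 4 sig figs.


Step 1: Convert mu to Joules: 0.1306*1.602e-19 = 2.092e-20 J
Step 2: kB*T = 1.381e-23*1714.9 = 2.368e-20 J
Step 3: mu/(kB*T) = 0.8834
Step 4: z = exp(0.8834) = 2.419

2.419


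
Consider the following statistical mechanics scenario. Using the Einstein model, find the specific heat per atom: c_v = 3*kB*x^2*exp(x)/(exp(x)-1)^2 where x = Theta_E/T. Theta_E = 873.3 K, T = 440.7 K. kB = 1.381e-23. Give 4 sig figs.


Step 1: x = Theta_E/T = 873.3/440.7 = 1.982
Step 2: x^2 = 3.927
Step 3: exp(x) = 7.254
Step 4: c_v = 3*1.381e-23*3.927*7.254/(7.254-1)^2 = 3.017e-23

3.017e-23


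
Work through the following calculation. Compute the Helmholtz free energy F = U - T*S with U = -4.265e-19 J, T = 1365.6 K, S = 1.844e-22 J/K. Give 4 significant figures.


Step 1: T*S = 1365.6 * 1.844e-22 = 2.518e-19 J
Step 2: F = U - T*S = -4.265e-19 - 2.518e-19
Step 3: F = -6.783e-19 J

-6.783e-19


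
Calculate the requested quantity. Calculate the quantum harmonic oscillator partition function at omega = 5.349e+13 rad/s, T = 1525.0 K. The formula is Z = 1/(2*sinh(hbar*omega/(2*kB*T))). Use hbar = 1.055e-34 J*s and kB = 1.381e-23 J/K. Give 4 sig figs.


Step 1: Compute x = hbar*omega/(kB*T) = 1.055e-34*5.349e+13/(1.381e-23*1525.0) = 0.268
Step 2: x/2 = 0.134
Step 3: sinh(x/2) = 0.1344
Step 4: Z = 1/(2*0.1344) = 3.721

3.721


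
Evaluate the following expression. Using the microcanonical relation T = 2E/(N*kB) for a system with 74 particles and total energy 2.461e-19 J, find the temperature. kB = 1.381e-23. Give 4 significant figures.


Step 1: Numerator = 2*E = 2*2.461e-19 = 4.922e-19 J
Step 2: Denominator = N*kB = 74*1.381e-23 = 1.022e-21
Step 3: T = 4.922e-19 / 1.022e-21 = 481.6 K

481.6


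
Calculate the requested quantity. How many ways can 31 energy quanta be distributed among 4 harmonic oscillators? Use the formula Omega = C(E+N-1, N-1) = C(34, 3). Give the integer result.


Step 1: Use binomial coefficient C(34, 3)
Step 2: Numerator = 34! / 31!
Step 3: Denominator = 3!
Step 4: Omega = 5984

5984


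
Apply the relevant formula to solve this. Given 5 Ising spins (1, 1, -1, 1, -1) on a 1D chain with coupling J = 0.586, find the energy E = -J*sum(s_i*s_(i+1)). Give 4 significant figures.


Step 1: Nearest-neighbor products: 1, -1, -1, -1
Step 2: Sum of products = -2
Step 3: E = -0.586 * -2 = 1.172

1.172


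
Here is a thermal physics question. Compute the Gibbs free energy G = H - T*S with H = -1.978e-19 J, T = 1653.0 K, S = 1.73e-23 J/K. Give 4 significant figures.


Step 1: T*S = 1653.0 * 1.73e-23 = 2.86e-20 J
Step 2: G = H - T*S = -1.978e-19 - 2.86e-20
Step 3: G = -2.264e-19 J

-2.264e-19


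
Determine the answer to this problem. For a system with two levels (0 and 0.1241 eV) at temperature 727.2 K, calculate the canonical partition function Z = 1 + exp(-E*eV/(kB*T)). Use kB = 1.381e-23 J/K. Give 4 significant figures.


Step 1: Compute beta*E = E*eV/(kB*T) = 0.1241*1.602e-19/(1.381e-23*727.2) = 1.98
Step 2: exp(-beta*E) = exp(-1.98) = 0.1381
Step 3: Z = 1 + 0.1381 = 1.138

1.138


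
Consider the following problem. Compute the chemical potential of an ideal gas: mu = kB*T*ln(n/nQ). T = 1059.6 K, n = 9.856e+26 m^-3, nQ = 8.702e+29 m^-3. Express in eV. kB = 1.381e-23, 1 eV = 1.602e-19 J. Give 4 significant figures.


Step 1: n/nQ = 9.856e+26/8.702e+29 = 0.001133
Step 2: ln(n/nQ) = -6.783
Step 3: mu = kB*T*ln(n/nQ) = 1.463e-20*-6.783 = -9.926e-20 J
Step 4: Convert to eV: -9.926e-20/1.602e-19 = -0.6196 eV

-0.6196


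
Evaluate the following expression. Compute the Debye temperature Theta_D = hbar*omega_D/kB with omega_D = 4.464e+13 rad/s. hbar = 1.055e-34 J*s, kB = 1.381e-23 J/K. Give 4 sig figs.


Step 1: hbar*omega_D = 1.055e-34 * 4.464e+13 = 4.71e-21 J
Step 2: Theta_D = 4.71e-21 / 1.381e-23
Step 3: Theta_D = 341 K

341


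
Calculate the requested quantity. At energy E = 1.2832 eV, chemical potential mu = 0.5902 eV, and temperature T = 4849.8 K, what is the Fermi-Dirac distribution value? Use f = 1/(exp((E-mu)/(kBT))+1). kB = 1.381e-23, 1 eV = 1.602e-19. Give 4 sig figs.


Step 1: (E - mu) = 1.2832 - 0.5902 = 0.693 eV
Step 2: Convert: (E-mu)*eV = 1.11e-19 J
Step 3: x = (E-mu)*eV/(kB*T) = 1.658
Step 4: f = 1/(exp(1.658)+1) = 0.1601

0.1601


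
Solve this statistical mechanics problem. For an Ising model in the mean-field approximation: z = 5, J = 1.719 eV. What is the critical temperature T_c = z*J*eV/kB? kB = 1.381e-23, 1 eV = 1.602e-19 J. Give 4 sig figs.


Step 1: z*J = 5*1.719 = 8.595 eV
Step 2: Convert to Joules: 8.595*1.602e-19 = 1.377e-18 J
Step 3: T_c = 1.377e-18 / 1.381e-23 = 9.97e+04 K

9.97e+04


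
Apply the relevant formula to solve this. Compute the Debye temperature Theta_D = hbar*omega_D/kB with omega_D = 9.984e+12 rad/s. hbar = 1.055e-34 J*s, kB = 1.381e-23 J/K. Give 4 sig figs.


Step 1: hbar*omega_D = 1.055e-34 * 9.984e+12 = 1.053e-21 J
Step 2: Theta_D = 1.053e-21 / 1.381e-23
Step 3: Theta_D = 76.27 K

76.27


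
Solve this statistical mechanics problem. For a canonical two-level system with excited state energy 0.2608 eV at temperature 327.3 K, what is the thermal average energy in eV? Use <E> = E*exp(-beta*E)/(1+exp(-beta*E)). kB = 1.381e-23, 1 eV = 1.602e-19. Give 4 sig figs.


Step 1: beta*E = 0.2608*1.602e-19/(1.381e-23*327.3) = 9.243
Step 2: exp(-beta*E) = 9.675e-05
Step 3: <E> = 0.2608*9.675e-05/(1+9.675e-05) = 2.523e-05 eV

2.523e-05


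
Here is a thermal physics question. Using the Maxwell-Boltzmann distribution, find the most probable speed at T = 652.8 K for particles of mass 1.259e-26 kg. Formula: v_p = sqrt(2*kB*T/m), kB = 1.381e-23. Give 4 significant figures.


Step 1: Numerator = 2*kB*T = 2*1.381e-23*652.8 = 1.803e-20
Step 2: Ratio = 1.803e-20 / 1.259e-26 = 1.432e+06
Step 3: v_p = sqrt(1.432e+06) = 1197 m/s

1197


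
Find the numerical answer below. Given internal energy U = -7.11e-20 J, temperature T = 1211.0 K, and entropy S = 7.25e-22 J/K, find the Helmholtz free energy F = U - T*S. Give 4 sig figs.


Step 1: T*S = 1211.0 * 7.25e-22 = 8.78e-19 J
Step 2: F = U - T*S = -7.11e-20 - 8.78e-19
Step 3: F = -9.491e-19 J

-9.491e-19


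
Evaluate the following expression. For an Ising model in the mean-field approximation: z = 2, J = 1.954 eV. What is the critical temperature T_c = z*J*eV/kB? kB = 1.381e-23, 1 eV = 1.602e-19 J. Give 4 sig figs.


Step 1: z*J = 2*1.954 = 3.908 eV
Step 2: Convert to Joules: 3.908*1.602e-19 = 6.261e-19 J
Step 3: T_c = 6.261e-19 / 1.381e-23 = 4.533e+04 K

4.533e+04


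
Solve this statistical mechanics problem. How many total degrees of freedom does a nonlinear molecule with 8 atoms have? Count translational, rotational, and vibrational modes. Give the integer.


Step 1: Translational DOF = 3
Step 2: Rotational DOF (nonlinear) = 3
Step 3: Vibrational DOF = 3*8 - 6 = 18
Step 4: Total = 3 + 3 + 18 = 24

24


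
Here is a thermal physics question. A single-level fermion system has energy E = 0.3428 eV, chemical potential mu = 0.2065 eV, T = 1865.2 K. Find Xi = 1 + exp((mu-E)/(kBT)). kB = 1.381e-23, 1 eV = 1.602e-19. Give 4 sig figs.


Step 1: (mu - E) = 0.2065 - 0.3428 = -0.1363 eV
Step 2: x = (mu-E)*eV/(kB*T) = -0.1363*1.602e-19/(1.381e-23*1865.2) = -0.8477
Step 3: exp(x) = 0.4284
Step 4: Xi = 1 + 0.4284 = 1.428

1.428


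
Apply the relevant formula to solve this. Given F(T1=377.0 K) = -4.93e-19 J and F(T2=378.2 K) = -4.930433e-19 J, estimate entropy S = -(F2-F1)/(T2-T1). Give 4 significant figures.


Step 1: dF = F2 - F1 = -4.930433e-19 - (-4.93e-19) = -4.33e-23 J
Step 2: dT = T2 - T1 = 378.2 - 377.0 = 1.2 K
Step 3: S = -dF/dT = -(-4.33e-23)/1.2 = 3.608e-23 J/K

3.608e-23


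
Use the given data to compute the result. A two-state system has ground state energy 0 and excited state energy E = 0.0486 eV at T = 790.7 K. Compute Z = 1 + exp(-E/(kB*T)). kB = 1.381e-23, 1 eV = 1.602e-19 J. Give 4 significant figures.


Step 1: Compute beta*E = E*eV/(kB*T) = 0.0486*1.602e-19/(1.381e-23*790.7) = 0.713
Step 2: exp(-beta*E) = exp(-0.713) = 0.4902
Step 3: Z = 1 + 0.4902 = 1.49

1.49


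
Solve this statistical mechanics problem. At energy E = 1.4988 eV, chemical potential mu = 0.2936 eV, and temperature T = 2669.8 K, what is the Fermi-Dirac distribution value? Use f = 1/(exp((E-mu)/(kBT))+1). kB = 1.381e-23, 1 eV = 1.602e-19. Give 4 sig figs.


Step 1: (E - mu) = 1.4988 - 0.2936 = 1.205 eV
Step 2: Convert: (E-mu)*eV = 1.931e-19 J
Step 3: x = (E-mu)*eV/(kB*T) = 5.237
Step 4: f = 1/(exp(5.237)+1) = 0.00529

0.00529


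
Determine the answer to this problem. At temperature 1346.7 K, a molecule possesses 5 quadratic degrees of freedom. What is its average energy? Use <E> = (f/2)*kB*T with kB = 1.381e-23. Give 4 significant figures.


Step 1: f/2 = 5/2 = 2.5
Step 2: kB*T = 1.381e-23 * 1346.7 = 1.86e-20
Step 3: <E> = 2.5 * 1.86e-20 = 4.649e-20 J

4.649e-20


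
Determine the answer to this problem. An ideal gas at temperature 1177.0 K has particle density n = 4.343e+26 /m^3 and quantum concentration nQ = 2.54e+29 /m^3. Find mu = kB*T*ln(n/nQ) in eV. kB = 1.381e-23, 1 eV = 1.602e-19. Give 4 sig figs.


Step 1: n/nQ = 4.343e+26/2.54e+29 = 0.00171
Step 2: ln(n/nQ) = -6.371
Step 3: mu = kB*T*ln(n/nQ) = 1.625e-20*-6.371 = -1.036e-19 J
Step 4: Convert to eV: -1.036e-19/1.602e-19 = -0.6465 eV

-0.6465


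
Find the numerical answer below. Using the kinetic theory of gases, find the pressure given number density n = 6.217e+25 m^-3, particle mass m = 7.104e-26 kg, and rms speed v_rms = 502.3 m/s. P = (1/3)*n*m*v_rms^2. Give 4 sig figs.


Step 1: v_rms^2 = 502.3^2 = 2.523e+05
Step 2: n*m = 6.217e+25*7.104e-26 = 4.417
Step 3: P = (1/3)*4.417*2.523e+05 = 3.714e+05 Pa

3.714e+05
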